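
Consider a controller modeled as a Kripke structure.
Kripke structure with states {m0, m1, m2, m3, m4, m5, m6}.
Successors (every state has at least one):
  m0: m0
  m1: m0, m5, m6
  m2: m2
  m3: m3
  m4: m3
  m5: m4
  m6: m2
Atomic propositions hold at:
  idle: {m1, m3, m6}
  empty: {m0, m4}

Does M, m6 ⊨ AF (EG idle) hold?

No

EG idle: greatest fixpoint, start Z0 = {m1, m3, m6}, keep only states in Sat with some successor in Z. Z1 = {m1, m3}; Z2 = {m3}; fixed.
Sat(EG idle) = {m3}
AF (EG idle): least fixpoint, start Z0 = {m3}, add states with every successor in Z. Z1 = {m3, m4}; Z2 = {m3, m4, m5}; fixed.
Sat(AF (EG idle)) = {m3, m4, m5}
m6 ∉ Sat(AF (EG idle)) = {m3, m4, m5}, so the formula does not hold at m6.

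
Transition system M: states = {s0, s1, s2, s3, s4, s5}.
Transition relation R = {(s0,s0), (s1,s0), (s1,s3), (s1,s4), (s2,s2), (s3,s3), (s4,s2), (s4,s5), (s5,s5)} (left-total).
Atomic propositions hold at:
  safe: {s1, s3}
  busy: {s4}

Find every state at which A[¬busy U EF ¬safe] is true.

{s0, s1, s2, s4, s5}

Sat(¬busy) = {s0, s1, s2, s3, s5}
Sat(¬safe) = {s0, s2, s4, s5}
EF ¬safe: least fixpoint, start Z0 = {s0, s2, s4, s5}, add states with some successor in Z. Z1 = {s0, s1, s2, s4, s5}; fixed.
Sat(EF ¬safe) = {s0, s1, s2, s4, s5}
A[¬busy U EF ¬safe]: least fixpoint, start Z0 = Sat(EF ¬safe) = {s0, s1, s2, s4, s5}, add states in Sat(¬busy) with every successor in Z. Already a fixed point.
Sat(A[¬busy U EF ¬safe]) = {s0, s1, s2, s4, s5}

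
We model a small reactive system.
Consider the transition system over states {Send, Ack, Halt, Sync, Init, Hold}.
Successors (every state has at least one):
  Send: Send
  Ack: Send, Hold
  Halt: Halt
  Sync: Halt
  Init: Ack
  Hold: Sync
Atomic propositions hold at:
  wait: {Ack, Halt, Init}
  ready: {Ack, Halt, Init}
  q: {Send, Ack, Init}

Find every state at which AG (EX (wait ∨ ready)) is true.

{Halt, Sync}

Sat(wait ∨ ready) = {Ack, Halt, Init}
Sat(EX (wait ∨ ready)) = {s : some successor in {Ack, Halt, Init}} = {Halt, Sync, Init}
AG (EX (wait ∨ ready)): greatest fixpoint, start Z0 = {Halt, Sync, Init}, keep only states in Sat with every successor in Z. Z1 = {Halt, Sync}; fixed.
Sat(AG (EX (wait ∨ ready))) = {Halt, Sync}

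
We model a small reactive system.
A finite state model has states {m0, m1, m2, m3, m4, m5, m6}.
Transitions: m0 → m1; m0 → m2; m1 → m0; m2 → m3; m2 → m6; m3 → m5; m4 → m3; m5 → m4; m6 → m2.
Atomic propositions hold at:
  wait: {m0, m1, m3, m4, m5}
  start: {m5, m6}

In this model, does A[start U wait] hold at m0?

Yes

A[start U wait]: least fixpoint, start Z0 = Sat(wait) = {m0, m1, m3, m4, m5}, add states in Sat(start) with every successor in Z. Already a fixed point.
Sat(A[start U wait]) = {m0, m1, m3, m4, m5}
m0 ∈ Sat(A[start U wait]) = {m0, m1, m3, m4, m5}, so the formula holds at m0.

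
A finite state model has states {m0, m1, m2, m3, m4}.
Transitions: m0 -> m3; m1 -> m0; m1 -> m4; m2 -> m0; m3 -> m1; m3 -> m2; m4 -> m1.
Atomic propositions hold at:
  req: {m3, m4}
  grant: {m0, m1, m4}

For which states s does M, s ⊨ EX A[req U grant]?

{m1, m2, m3, m4}

A[req U grant]: least fixpoint, start Z0 = Sat(grant) = {m0, m1, m4}, add states in Sat(req) with every successor in Z. Already a fixed point.
Sat(A[req U grant]) = {m0, m1, m4}
Sat(EX A[req U grant]) = {s : some successor in {m0, m1, m4}} = {m1, m2, m3, m4}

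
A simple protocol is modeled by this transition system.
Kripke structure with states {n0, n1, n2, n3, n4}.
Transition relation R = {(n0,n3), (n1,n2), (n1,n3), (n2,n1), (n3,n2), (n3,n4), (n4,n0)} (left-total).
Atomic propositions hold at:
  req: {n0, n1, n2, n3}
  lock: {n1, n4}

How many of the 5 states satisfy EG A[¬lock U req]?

4

Sat(¬lock) = {n0, n2, n3}
A[¬lock U req]: least fixpoint, start Z0 = Sat(req) = {n0, n1, n2, n3}, add states in Sat(¬lock) with every successor in Z. Already a fixed point.
Sat(A[¬lock U req]) = {n0, n1, n2, n3}
EG A[¬lock U req]: greatest fixpoint, start Z0 = {n0, n1, n2, n3}, keep only states in Sat with some successor in Z. Already a fixed point.
Sat(EG A[¬lock U req]) = {n0, n1, n2, n3}
|Sat(EG A[¬lock U req])| = |{n0, n1, n2, n3}| = 4.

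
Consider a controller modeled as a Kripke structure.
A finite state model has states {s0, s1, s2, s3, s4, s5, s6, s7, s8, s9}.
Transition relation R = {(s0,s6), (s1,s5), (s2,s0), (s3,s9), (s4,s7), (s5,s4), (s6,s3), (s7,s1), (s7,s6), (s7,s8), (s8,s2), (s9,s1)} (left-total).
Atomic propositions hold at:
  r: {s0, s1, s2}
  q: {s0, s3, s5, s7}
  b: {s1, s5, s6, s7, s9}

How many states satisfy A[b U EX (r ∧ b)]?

2

Sat(r ∧ b) = {s1}
Sat(EX (r ∧ b)) = {s : some successor in {s1}} = {s7, s9}
A[b U EX (r ∧ b)]: least fixpoint, start Z0 = Sat(EX (r ∧ b)) = {s7, s9}, add states in Sat(b) with every successor in Z. Already a fixed point.
Sat(A[b U EX (r ∧ b)]) = {s7, s9}
|Sat(A[b U EX (r ∧ b)])| = |{s7, s9}| = 2.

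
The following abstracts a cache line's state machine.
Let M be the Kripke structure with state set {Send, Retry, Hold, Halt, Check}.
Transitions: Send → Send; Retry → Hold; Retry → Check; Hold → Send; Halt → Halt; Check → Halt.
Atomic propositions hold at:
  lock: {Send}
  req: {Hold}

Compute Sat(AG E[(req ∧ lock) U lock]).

{Send}

Sat(req ∧ lock) = ∅
E[(req ∧ lock) U lock]: least fixpoint, start Z0 = Sat(lock) = {Send}, add states in Sat(req ∧ lock) with some successor in Z. Already a fixed point.
Sat(E[(req ∧ lock) U lock]) = {Send}
AG E[(req ∧ lock) U lock]: greatest fixpoint, start Z0 = {Send}, keep only states in Sat with every successor in Z. Already a fixed point.
Sat(AG E[(req ∧ lock) U lock]) = {Send}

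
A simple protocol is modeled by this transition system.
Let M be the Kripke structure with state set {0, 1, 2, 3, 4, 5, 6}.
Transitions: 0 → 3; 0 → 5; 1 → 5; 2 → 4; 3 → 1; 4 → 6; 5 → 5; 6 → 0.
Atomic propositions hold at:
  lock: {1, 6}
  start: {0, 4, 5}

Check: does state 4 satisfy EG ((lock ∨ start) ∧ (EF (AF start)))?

Yes

Sat(lock ∨ start) = {0, 1, 4, 5, 6}
AF start: least fixpoint, start Z0 = {0, 4, 5}, add states with every successor in Z. Z1 = {0, 1, 2, 4, 5, 6}; Z2 = {0, 1, 2, 3, 4, 5, 6}; fixed.
Sat(AF start) = {0, 1, 2, 3, 4, 5, 6}
EF (AF start): least fixpoint, start Z0 = {0, 1, 2, 3, 4, 5, 6}, add states with some successor in Z. Already a fixed point.
Sat(EF (AF start)) = {0, 1, 2, 3, 4, 5, 6}
Sat((lock ∨ start) ∧ (EF (AF start))) = {0, 1, 4, 5, 6}
EG ((lock ∨ start) ∧ (EF (AF start))): greatest fixpoint, start Z0 = {0, 1, 4, 5, 6}, keep only states in Sat with some successor in Z. Already a fixed point.
Sat(EG ((lock ∨ start) ∧ (EF (AF start)))) = {0, 1, 4, 5, 6}
4 ∈ Sat(EG ((lock ∨ start) ∧ (EF (AF start)))) = {0, 1, 4, 5, 6}, so the formula holds at 4.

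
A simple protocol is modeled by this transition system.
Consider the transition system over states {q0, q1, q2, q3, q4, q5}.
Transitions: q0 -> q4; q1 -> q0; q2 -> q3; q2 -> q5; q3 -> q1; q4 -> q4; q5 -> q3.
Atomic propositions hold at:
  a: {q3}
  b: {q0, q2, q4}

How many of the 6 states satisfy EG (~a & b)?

2

Sat(~a) = {q0, q1, q2, q4, q5}
Sat(~a & b) = {q0, q2, q4}
EG (~a & b): greatest fixpoint, start Z0 = {q0, q2, q4}, keep only states in Sat with some successor in Z. Z1 = {q0, q4}; fixed.
Sat(EG (~a & b)) = {q0, q4}
|Sat(EG (~a & b))| = |{q0, q4}| = 2.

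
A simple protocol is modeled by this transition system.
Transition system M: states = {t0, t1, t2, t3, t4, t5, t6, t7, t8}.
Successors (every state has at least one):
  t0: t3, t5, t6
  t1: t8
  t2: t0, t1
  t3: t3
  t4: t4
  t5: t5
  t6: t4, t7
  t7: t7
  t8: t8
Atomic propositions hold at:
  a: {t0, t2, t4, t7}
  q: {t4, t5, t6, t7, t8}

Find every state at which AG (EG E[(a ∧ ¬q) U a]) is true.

Sat(¬q) = {t0, t1, t2, t3}
Sat(a ∧ ¬q) = {t0, t2}
E[(a ∧ ¬q) U a]: least fixpoint, start Z0 = Sat(a) = {t0, t2, t4, t7}, add states in Sat(a ∧ ¬q) with some successor in Z. Already a fixed point.
Sat(E[(a ∧ ¬q) U a]) = {t0, t2, t4, t7}
EG E[(a ∧ ¬q) U a]: greatest fixpoint, start Z0 = {t0, t2, t4, t7}, keep only states in Sat with some successor in Z. Z1 = {t2, t4, t7}; Z2 = {t4, t7}; fixed.
Sat(EG E[(a ∧ ¬q) U a]) = {t4, t7}
AG (EG E[(a ∧ ¬q) U a]): greatest fixpoint, start Z0 = {t4, t7}, keep only states in Sat with every successor in Z. Already a fixed point.
Sat(AG (EG E[(a ∧ ¬q) U a])) = {t4, t7}

{t4, t7}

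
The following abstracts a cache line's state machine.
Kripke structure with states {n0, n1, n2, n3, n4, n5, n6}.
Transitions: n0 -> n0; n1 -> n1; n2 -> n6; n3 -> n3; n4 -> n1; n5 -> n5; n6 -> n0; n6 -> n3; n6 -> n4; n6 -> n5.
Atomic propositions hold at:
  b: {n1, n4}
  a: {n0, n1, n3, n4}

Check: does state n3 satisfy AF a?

AF a: least fixpoint, start Z0 = {n0, n1, n3, n4}, add states with every successor in Z. Already a fixed point.
Sat(AF a) = {n0, n1, n3, n4}
n3 ∈ Sat(AF a) = {n0, n1, n3, n4}, so the formula holds at n3.

Yes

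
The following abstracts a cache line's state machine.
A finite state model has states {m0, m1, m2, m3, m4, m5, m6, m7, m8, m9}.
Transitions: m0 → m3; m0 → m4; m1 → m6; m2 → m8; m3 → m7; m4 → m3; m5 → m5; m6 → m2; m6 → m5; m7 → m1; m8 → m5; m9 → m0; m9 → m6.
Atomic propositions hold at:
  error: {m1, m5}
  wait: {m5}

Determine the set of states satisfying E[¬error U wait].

{m2, m5, m6, m8, m9}

Sat(¬error) = {m0, m2, m3, m4, m6, m7, m8, m9}
E[¬error U wait]: least fixpoint, start Z0 = Sat(wait) = {m5}, add states in Sat(¬error) with some successor in Z. Z1 = {m5, m6, m8}; Z2 = {m2, m5, m6, m8, m9}; fixed.
Sat(E[¬error U wait]) = {m2, m5, m6, m8, m9}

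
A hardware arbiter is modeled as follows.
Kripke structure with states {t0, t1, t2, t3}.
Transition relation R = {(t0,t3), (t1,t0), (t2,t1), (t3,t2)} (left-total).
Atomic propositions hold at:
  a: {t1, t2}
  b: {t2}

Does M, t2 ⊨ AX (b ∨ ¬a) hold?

No

Sat(¬a) = {t0, t3}
Sat(b ∨ ¬a) = {t0, t2, t3}
Sat(AX (b ∨ ¬a)) = {s : every successor in {t0, t2, t3}} = {t0, t1, t3}
t2 ∉ Sat(AX (b ∨ ¬a)) = {t0, t1, t3}, so the formula does not hold at t2.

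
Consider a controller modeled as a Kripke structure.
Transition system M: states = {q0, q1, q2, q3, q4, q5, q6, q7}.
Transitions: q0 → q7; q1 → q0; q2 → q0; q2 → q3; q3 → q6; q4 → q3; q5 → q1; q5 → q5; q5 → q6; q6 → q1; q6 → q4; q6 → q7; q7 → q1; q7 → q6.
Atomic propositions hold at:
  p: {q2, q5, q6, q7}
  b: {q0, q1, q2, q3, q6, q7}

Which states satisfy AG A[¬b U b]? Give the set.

{q0, q1, q2, q3, q4, q6, q7}

Sat(¬b) = {q4, q5}
A[¬b U b]: least fixpoint, start Z0 = Sat(b) = {q0, q1, q2, q3, q6, q7}, add states in Sat(¬b) with every successor in Z. Z1 = {q0, q1, q2, q3, q4, q6, q7}; fixed.
Sat(A[¬b U b]) = {q0, q1, q2, q3, q4, q6, q7}
AG A[¬b U b]: greatest fixpoint, start Z0 = {q0, q1, q2, q3, q4, q6, q7}, keep only states in Sat with every successor in Z. Already a fixed point.
Sat(AG A[¬b U b]) = {q0, q1, q2, q3, q4, q6, q7}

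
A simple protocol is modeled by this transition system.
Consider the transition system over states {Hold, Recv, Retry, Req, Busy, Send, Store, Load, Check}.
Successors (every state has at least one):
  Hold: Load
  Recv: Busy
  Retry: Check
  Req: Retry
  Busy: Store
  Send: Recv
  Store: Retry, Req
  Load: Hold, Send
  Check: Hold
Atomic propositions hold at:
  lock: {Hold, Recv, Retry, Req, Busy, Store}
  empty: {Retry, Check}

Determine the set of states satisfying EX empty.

Sat(EX empty) = {s : some successor in {Retry, Check}} = {Retry, Req, Store}

{Retry, Req, Store}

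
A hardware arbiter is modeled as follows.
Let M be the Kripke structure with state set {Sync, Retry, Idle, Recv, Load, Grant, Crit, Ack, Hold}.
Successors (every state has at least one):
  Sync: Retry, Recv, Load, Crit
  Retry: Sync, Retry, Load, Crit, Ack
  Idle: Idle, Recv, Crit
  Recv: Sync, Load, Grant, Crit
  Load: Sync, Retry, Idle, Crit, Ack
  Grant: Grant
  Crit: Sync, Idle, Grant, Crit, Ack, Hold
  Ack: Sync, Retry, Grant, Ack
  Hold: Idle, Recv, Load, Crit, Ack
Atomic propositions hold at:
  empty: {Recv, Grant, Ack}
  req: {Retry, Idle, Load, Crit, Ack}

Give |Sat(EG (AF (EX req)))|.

8

Sat(EX req) = {s : some successor in {Retry, Idle, Load, Crit, Ack}} = {Sync, Retry, Idle, Recv, Load, Crit, Ack, Hold}
AF (EX req): least fixpoint, start Z0 = {Sync, Retry, Idle, Recv, Load, Crit, Ack, Hold}, add states with every successor in Z. Already a fixed point.
Sat(AF (EX req)) = {Sync, Retry, Idle, Recv, Load, Crit, Ack, Hold}
EG (AF (EX req)): greatest fixpoint, start Z0 = {Sync, Retry, Idle, Recv, Load, Crit, Ack, Hold}, keep only states in Sat with some successor in Z. Already a fixed point.
Sat(EG (AF (EX req))) = {Sync, Retry, Idle, Recv, Load, Crit, Ack, Hold}
|Sat(EG (AF (EX req)))| = |{Sync, Retry, Idle, Recv, Load, Crit, Ack, Hold}| = 8.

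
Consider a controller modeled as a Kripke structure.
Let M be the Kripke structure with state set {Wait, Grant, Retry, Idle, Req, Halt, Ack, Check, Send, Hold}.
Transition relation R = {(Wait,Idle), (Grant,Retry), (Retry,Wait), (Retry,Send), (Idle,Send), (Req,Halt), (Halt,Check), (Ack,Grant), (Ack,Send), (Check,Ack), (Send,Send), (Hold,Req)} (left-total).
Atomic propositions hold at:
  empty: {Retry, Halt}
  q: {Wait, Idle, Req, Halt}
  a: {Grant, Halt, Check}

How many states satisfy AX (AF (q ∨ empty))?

Sat(q ∨ empty) = {Wait, Retry, Idle, Req, Halt}
AF (q ∨ empty): least fixpoint, start Z0 = {Wait, Retry, Idle, Req, Halt}, add states with every successor in Z. Z1 = {Wait, Grant, Retry, Idle, Req, Halt, Hold}; fixed.
Sat(AF (q ∨ empty)) = {Wait, Grant, Retry, Idle, Req, Halt, Hold}
Sat(AX (AF (q ∨ empty))) = {s : every successor in {Wait, Grant, Retry, Idle, Req, Halt, Hold}} = {Wait, Grant, Req, Hold}
|Sat(AX (AF (q ∨ empty)))| = |{Wait, Grant, Req, Hold}| = 4.

4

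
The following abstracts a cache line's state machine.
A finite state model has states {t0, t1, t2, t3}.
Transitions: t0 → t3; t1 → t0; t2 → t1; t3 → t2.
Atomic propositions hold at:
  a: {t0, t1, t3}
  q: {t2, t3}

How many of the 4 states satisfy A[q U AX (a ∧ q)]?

Sat(a ∧ q) = {t3}
Sat(AX (a ∧ q)) = {s : every successor in {t3}} = {t0}
A[q U AX (a ∧ q)]: least fixpoint, start Z0 = Sat(AX (a ∧ q)) = {t0}, add states in Sat(q) with every successor in Z. Already a fixed point.
Sat(A[q U AX (a ∧ q)]) = {t0}
|Sat(A[q U AX (a ∧ q)])| = |{t0}| = 1.

1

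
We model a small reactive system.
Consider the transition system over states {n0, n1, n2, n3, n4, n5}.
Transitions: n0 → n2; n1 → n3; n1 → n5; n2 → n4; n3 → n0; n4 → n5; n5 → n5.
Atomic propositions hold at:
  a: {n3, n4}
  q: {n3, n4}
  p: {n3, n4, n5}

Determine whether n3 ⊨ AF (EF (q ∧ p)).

Yes

Sat(q ∧ p) = {n3, n4}
EF (q ∧ p): least fixpoint, start Z0 = {n3, n4}, add states with some successor in Z. Z1 = {n1, n2, n3, n4}; Z2 = {n0, n1, n2, n3, n4}; fixed.
Sat(EF (q ∧ p)) = {n0, n1, n2, n3, n4}
AF (EF (q ∧ p)): least fixpoint, start Z0 = {n0, n1, n2, n3, n4}, add states with every successor in Z. Already a fixed point.
Sat(AF (EF (q ∧ p))) = {n0, n1, n2, n3, n4}
n3 ∈ Sat(AF (EF (q ∧ p))) = {n0, n1, n2, n3, n4}, so the formula holds at n3.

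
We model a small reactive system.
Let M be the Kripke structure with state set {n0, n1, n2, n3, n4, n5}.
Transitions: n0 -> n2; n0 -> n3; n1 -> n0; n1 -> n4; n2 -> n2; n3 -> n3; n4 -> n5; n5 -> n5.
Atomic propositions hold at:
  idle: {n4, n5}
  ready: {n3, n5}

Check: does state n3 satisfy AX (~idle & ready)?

Yes

Sat(~idle) = {n0, n1, n2, n3}
Sat(~idle & ready) = {n3}
Sat(AX (~idle & ready)) = {s : every successor in {n3}} = {n3}
n3 ∈ Sat(AX (~idle & ready)) = {n3}, so the formula holds at n3.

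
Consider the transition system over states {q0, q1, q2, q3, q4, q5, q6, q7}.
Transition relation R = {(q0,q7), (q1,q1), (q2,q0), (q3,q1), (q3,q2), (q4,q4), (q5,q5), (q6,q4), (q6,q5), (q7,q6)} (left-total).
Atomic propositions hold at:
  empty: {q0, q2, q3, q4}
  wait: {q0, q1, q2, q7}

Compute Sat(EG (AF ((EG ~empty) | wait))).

{q0, q1, q2, q3, q5, q6, q7}

Sat(~empty) = {q1, q5, q6, q7}
EG ~empty: greatest fixpoint, start Z0 = {q1, q5, q6, q7}, keep only states in Sat with some successor in Z. Already a fixed point.
Sat(EG ~empty) = {q1, q5, q6, q7}
Sat((EG ~empty) | wait) = {q0, q1, q2, q5, q6, q7}
AF ((EG ~empty) | wait): least fixpoint, start Z0 = {q0, q1, q2, q5, q6, q7}, add states with every successor in Z. Z1 = {q0, q1, q2, q3, q5, q6, q7}; fixed.
Sat(AF ((EG ~empty) | wait)) = {q0, q1, q2, q3, q5, q6, q7}
EG (AF ((EG ~empty) | wait)): greatest fixpoint, start Z0 = {q0, q1, q2, q3, q5, q6, q7}, keep only states in Sat with some successor in Z. Already a fixed point.
Sat(EG (AF ((EG ~empty) | wait))) = {q0, q1, q2, q3, q5, q6, q7}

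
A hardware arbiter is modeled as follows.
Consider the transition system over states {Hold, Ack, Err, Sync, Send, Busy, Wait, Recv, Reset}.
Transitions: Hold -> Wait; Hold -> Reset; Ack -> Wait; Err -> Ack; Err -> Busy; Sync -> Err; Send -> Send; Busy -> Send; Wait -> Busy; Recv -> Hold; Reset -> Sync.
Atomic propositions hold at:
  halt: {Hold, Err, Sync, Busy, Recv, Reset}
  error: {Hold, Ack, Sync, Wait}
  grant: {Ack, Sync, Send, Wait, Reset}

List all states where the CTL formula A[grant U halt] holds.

{Hold, Ack, Err, Sync, Busy, Wait, Recv, Reset}

A[grant U halt]: least fixpoint, start Z0 = Sat(halt) = {Hold, Err, Sync, Busy, Recv, Reset}, add states in Sat(grant) with every successor in Z. Z1 = {Hold, Err, Sync, Busy, Wait, Recv, Reset}; Z2 = {Hold, Ack, Err, Sync, Busy, Wait, Recv, Reset}; fixed.
Sat(A[grant U halt]) = {Hold, Ack, Err, Sync, Busy, Wait, Recv, Reset}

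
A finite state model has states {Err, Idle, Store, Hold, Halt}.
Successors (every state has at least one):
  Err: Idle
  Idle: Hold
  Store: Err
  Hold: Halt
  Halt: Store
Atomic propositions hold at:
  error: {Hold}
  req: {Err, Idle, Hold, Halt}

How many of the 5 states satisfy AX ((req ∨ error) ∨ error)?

Sat(req ∨ error) = {Err, Idle, Hold, Halt}
Sat((req ∨ error) ∨ error) = {Err, Idle, Hold, Halt}
Sat(AX ((req ∨ error) ∨ error)) = {s : every successor in {Err, Idle, Hold, Halt}} = {Err, Idle, Store, Hold}
|Sat(AX ((req ∨ error) ∨ error))| = |{Err, Idle, Store, Hold}| = 4.

4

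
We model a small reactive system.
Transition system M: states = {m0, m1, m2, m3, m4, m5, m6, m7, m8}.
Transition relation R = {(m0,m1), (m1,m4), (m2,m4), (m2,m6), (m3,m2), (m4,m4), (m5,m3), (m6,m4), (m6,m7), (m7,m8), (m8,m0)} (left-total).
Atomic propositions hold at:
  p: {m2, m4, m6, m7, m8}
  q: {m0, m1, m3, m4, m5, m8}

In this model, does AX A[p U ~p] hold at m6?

No

Sat(~p) = {m0, m1, m3, m5}
A[p U ~p]: least fixpoint, start Z0 = Sat(~p) = {m0, m1, m3, m5}, add states in Sat(p) with every successor in Z. Z1 = {m0, m1, m3, m5, m8}; Z2 = {m0, m1, m3, m5, m7, m8}; fixed.
Sat(A[p U ~p]) = {m0, m1, m3, m5, m7, m8}
Sat(AX A[p U ~p]) = {s : every successor in {m0, m1, m3, m5, m7, m8}} = {m0, m5, m7, m8}
m6 ∉ Sat(AX A[p U ~p]) = {m0, m5, m7, m8}, so the formula does not hold at m6.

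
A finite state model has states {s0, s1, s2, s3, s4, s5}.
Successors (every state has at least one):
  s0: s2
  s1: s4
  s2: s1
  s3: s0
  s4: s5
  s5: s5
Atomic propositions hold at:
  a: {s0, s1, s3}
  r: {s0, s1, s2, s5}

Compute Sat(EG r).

EG r: greatest fixpoint, start Z0 = {s0, s1, s2, s5}, keep only states in Sat with some successor in Z. Z1 = {s0, s2, s5}; Z2 = {s0, s5}; Z3 = {s5}; fixed.
Sat(EG r) = {s5}

{s5}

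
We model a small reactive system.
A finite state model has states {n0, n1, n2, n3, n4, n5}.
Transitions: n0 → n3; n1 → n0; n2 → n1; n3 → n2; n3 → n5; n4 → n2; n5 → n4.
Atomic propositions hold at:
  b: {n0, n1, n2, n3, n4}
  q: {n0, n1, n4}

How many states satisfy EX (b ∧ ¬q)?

Sat(¬q) = {n2, n3, n5}
Sat(b ∧ ¬q) = {n2, n3}
Sat(EX (b ∧ ¬q)) = {s : some successor in {n2, n3}} = {n0, n3, n4}
|Sat(EX (b ∧ ¬q))| = |{n0, n3, n4}| = 3.

3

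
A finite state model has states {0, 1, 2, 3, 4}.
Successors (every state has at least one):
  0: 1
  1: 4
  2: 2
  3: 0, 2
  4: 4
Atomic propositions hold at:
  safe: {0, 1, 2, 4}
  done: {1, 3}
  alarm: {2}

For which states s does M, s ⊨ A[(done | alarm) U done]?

Sat(done | alarm) = {1, 2, 3}
A[(done | alarm) U done]: least fixpoint, start Z0 = Sat(done) = {1, 3}, add states in Sat(done | alarm) with every successor in Z. Already a fixed point.
Sat(A[(done | alarm) U done]) = {1, 3}

{1, 3}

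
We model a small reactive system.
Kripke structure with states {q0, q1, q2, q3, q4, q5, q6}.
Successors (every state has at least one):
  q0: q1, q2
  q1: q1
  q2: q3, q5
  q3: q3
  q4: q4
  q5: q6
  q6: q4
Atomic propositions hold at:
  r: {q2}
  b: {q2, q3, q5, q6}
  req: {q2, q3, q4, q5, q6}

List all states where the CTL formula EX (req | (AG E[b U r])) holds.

{q0, q2, q3, q4, q5, q6}

E[b U r]: least fixpoint, start Z0 = Sat(r) = {q2}, add states in Sat(b) with some successor in Z. Already a fixed point.
Sat(E[b U r]) = {q2}
AG E[b U r]: greatest fixpoint, start Z0 = {q2}, keep only states in Sat with every successor in Z. Z1 = ∅; fixed.
Sat(AG E[b U r]) = ∅
Sat(req | (AG E[b U r])) = {q2, q3, q4, q5, q6}
Sat(EX (req | (AG E[b U r]))) = {s : some successor in {q2, q3, q4, q5, q6}} = {q0, q2, q3, q4, q5, q6}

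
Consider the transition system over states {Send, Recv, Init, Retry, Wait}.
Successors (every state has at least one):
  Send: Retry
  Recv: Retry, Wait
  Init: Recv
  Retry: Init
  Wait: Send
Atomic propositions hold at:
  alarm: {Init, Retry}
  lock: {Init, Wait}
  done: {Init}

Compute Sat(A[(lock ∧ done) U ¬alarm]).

{Send, Recv, Init, Wait}

Sat(lock ∧ done) = {Init}
Sat(¬alarm) = {Send, Recv, Wait}
A[(lock ∧ done) U ¬alarm]: least fixpoint, start Z0 = Sat(¬alarm) = {Send, Recv, Wait}, add states in Sat(lock ∧ done) with every successor in Z. Z1 = {Send, Recv, Init, Wait}; fixed.
Sat(A[(lock ∧ done) U ¬alarm]) = {Send, Recv, Init, Wait}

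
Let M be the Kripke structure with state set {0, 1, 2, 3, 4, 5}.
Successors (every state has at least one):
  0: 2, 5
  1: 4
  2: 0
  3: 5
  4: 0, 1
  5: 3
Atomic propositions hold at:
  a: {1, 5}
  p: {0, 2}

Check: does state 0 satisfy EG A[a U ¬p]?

No

Sat(¬p) = {1, 3, 4, 5}
A[a U ¬p]: least fixpoint, start Z0 = Sat(¬p) = {1, 3, 4, 5}, add states in Sat(a) with every successor in Z. Already a fixed point.
Sat(A[a U ¬p]) = {1, 3, 4, 5}
EG A[a U ¬p]: greatest fixpoint, start Z0 = {1, 3, 4, 5}, keep only states in Sat with some successor in Z. Already a fixed point.
Sat(EG A[a U ¬p]) = {1, 3, 4, 5}
0 ∉ Sat(EG A[a U ¬p]) = {1, 3, 4, 5}, so the formula does not hold at 0.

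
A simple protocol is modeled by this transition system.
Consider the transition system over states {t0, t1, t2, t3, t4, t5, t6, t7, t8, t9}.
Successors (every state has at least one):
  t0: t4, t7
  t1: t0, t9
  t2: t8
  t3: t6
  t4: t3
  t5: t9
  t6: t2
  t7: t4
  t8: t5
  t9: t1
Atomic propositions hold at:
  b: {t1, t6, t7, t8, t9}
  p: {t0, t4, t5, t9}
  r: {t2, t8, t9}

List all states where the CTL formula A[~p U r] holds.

Sat(~p) = {t1, t2, t3, t6, t7, t8}
A[~p U r]: least fixpoint, start Z0 = Sat(r) = {t2, t8, t9}, add states in Sat(~p) with every successor in Z. Z1 = {t2, t6, t8, t9}; Z2 = {t2, t3, t6, t8, t9}; fixed.
Sat(A[~p U r]) = {t2, t3, t6, t8, t9}

{t2, t3, t6, t8, t9}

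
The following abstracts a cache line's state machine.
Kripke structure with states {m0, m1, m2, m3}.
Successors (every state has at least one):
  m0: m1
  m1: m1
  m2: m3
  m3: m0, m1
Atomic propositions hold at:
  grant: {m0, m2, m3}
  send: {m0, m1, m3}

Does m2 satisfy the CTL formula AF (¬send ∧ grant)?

Yes

Sat(¬send) = {m2}
Sat(¬send ∧ grant) = {m2}
AF (¬send ∧ grant): least fixpoint, start Z0 = {m2}, add states with every successor in Z. Already a fixed point.
Sat(AF (¬send ∧ grant)) = {m2}
m2 ∈ Sat(AF (¬send ∧ grant)) = {m2}, so the formula holds at m2.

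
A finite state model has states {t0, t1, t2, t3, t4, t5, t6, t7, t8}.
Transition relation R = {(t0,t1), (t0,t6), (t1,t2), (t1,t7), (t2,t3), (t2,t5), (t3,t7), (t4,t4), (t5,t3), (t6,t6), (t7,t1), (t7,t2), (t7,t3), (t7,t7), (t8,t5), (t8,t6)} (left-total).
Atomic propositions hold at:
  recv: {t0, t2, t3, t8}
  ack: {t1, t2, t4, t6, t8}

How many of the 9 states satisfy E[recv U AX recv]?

Sat(AX recv) = {s : every successor in {t0, t2, t3, t8}} = {t5}
E[recv U AX recv]: least fixpoint, start Z0 = Sat(AX recv) = {t5}, add states in Sat(recv) with some successor in Z. Z1 = {t2, t5, t8}; fixed.
Sat(E[recv U AX recv]) = {t2, t5, t8}
|Sat(E[recv U AX recv])| = |{t2, t5, t8}| = 3.

3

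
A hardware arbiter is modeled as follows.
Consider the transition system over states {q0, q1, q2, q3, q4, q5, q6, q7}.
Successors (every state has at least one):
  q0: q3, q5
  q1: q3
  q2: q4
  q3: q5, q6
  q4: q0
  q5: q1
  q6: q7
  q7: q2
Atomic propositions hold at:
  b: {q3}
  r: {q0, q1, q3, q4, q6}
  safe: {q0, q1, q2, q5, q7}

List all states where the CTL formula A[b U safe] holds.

{q0, q1, q2, q5, q7}

A[b U safe]: least fixpoint, start Z0 = Sat(safe) = {q0, q1, q2, q5, q7}, add states in Sat(b) with every successor in Z. Already a fixed point.
Sat(A[b U safe]) = {q0, q1, q2, q5, q7}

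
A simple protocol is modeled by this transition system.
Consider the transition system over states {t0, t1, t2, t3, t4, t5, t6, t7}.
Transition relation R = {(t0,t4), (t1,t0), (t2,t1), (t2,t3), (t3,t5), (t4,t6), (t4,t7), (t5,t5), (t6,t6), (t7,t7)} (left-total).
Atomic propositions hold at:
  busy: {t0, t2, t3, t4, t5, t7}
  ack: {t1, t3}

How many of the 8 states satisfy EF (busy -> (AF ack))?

AF ack: least fixpoint, start Z0 = {t1, t3}, add states with every successor in Z. Z1 = {t1, t2, t3}; fixed.
Sat(AF ack) = {t1, t2, t3}
Sat(busy -> (AF ack)) = {t1, t2, t3, t6}
EF (busy -> (AF ack)): least fixpoint, start Z0 = {t1, t2, t3, t6}, add states with some successor in Z. Z1 = {t1, t2, t3, t4, t6}; Z2 = {t0, t1, t2, t3, t4, t6}; fixed.
Sat(EF (busy -> (AF ack))) = {t0, t1, t2, t3, t4, t6}
|Sat(EF (busy -> (AF ack)))| = |{t0, t1, t2, t3, t4, t6}| = 6.

6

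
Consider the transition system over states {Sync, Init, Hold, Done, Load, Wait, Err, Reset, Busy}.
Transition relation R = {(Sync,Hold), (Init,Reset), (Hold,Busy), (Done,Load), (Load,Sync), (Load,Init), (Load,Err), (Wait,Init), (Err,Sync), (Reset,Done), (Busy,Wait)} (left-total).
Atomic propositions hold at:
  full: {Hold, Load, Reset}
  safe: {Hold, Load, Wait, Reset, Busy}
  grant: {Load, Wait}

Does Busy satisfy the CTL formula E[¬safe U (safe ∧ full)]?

No

Sat(¬safe) = {Sync, Init, Done, Err}
Sat(safe ∧ full) = {Hold, Load, Reset}
E[¬safe U (safe ∧ full)]: least fixpoint, start Z0 = Sat((safe ∧ full)) = {Hold, Load, Reset}, add states in Sat(¬safe) with some successor in Z. Z1 = {Sync, Init, Hold, Done, Load, Reset}; Z2 = {Sync, Init, Hold, Done, Load, Err, Reset}; fixed.
Sat(E[¬safe U (safe ∧ full)]) = {Sync, Init, Hold, Done, Load, Err, Reset}
Busy ∉ Sat(E[¬safe U (safe ∧ full)]) = {Sync, Init, Hold, Done, Load, Err, Reset}, so the formula does not hold at Busy.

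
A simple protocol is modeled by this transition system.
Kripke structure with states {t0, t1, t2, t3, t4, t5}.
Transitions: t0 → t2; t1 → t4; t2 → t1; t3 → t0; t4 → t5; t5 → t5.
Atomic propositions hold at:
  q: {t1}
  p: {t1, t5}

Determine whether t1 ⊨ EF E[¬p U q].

Yes

Sat(¬p) = {t0, t2, t3, t4}
E[¬p U q]: least fixpoint, start Z0 = Sat(q) = {t1}, add states in Sat(¬p) with some successor in Z. Z1 = {t1, t2}; Z2 = {t0, t1, t2}; Z3 = {t0, t1, t2, t3}; fixed.
Sat(E[¬p U q]) = {t0, t1, t2, t3}
EF E[¬p U q]: least fixpoint, start Z0 = {t0, t1, t2, t3}, add states with some successor in Z. Already a fixed point.
Sat(EF E[¬p U q]) = {t0, t1, t2, t3}
t1 ∈ Sat(EF E[¬p U q]) = {t0, t1, t2, t3}, so the formula holds at t1.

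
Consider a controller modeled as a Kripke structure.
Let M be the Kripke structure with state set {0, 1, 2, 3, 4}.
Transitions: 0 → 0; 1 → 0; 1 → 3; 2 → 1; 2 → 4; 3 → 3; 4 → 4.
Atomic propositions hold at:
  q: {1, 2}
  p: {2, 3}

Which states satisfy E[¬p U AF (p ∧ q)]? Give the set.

Sat(¬p) = {0, 1, 4}
Sat(p ∧ q) = {2}
AF (p ∧ q): least fixpoint, start Z0 = {2}, add states with every successor in Z. Already a fixed point.
Sat(AF (p ∧ q)) = {2}
E[¬p U AF (p ∧ q)]: least fixpoint, start Z0 = Sat(AF (p ∧ q)) = {2}, add states in Sat(¬p) with some successor in Z. Already a fixed point.
Sat(E[¬p U AF (p ∧ q)]) = {2}

{2}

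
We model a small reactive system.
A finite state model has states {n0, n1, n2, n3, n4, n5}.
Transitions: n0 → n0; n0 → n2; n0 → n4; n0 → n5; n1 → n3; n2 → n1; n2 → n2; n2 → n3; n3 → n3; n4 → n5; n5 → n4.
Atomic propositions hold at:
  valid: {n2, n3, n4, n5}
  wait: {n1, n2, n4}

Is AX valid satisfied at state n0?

No

Sat(AX valid) = {s : every successor in {n2, n3, n4, n5}} = {n1, n3, n4, n5}
n0 ∉ Sat(AX valid) = {n1, n3, n4, n5}, so the formula does not hold at n0.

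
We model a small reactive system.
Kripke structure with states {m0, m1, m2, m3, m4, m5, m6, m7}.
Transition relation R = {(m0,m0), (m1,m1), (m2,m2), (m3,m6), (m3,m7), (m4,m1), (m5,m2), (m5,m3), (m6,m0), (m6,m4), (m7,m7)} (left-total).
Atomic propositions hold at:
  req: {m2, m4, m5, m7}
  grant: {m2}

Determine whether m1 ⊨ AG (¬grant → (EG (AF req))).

No

Sat(¬grant) = {m0, m1, m3, m4, m5, m6, m7}
AF req: least fixpoint, start Z0 = {m2, m4, m5, m7}, add states with every successor in Z. Already a fixed point.
Sat(AF req) = {m2, m4, m5, m7}
EG (AF req): greatest fixpoint, start Z0 = {m2, m4, m5, m7}, keep only states in Sat with some successor in Z. Z1 = {m2, m5, m7}; fixed.
Sat(EG (AF req)) = {m2, m5, m7}
Sat(¬grant → (EG (AF req))) = {m2, m5, m7}
AG (¬grant → (EG (AF req))): greatest fixpoint, start Z0 = {m2, m5, m7}, keep only states in Sat with every successor in Z. Z1 = {m2, m7}; fixed.
Sat(AG (¬grant → (EG (AF req)))) = {m2, m7}
m1 ∉ Sat(AG (¬grant → (EG (AF req)))) = {m2, m7}, so the formula does not hold at m1.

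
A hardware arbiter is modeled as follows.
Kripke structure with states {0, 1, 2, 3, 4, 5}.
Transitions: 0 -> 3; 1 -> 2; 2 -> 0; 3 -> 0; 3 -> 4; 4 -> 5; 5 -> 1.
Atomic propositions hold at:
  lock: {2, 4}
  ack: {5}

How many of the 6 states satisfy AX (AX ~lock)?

Sat(~lock) = {0, 1, 3, 5}
Sat(AX ~lock) = {s : every successor in {0, 1, 3, 5}} = {0, 2, 4, 5}
Sat(AX (AX ~lock)) = {s : every successor in {0, 2, 4, 5}} = {1, 2, 3, 4}
|Sat(AX (AX ~lock))| = |{1, 2, 3, 4}| = 4.

4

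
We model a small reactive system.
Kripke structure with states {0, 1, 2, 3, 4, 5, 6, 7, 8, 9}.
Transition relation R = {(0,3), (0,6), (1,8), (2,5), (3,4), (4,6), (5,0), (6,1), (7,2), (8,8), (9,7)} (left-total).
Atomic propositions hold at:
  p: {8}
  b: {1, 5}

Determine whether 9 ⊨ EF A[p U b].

A[p U b]: least fixpoint, start Z0 = Sat(b) = {1, 5}, add states in Sat(p) with every successor in Z. Already a fixed point.
Sat(A[p U b]) = {1, 5}
EF A[p U b]: least fixpoint, start Z0 = {1, 5}, add states with some successor in Z. Z1 = {1, 2, 5, 6}; Z2 = {0, 1, 2, 4, 5, 6, 7}; Z3 = {0, 1, 2, 3, 4, 5, 6, 7, 9}; fixed.
Sat(EF A[p U b]) = {0, 1, 2, 3, 4, 5, 6, 7, 9}
9 ∈ Sat(EF A[p U b]) = {0, 1, 2, 3, 4, 5, 6, 7, 9}, so the formula holds at 9.

Yes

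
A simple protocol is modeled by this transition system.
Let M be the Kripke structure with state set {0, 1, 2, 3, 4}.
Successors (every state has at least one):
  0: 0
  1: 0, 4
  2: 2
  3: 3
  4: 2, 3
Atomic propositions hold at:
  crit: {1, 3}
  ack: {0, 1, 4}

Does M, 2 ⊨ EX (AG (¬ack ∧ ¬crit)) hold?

Yes

Sat(¬ack) = {2, 3}
Sat(¬crit) = {0, 2, 4}
Sat(¬ack ∧ ¬crit) = {2}
AG (¬ack ∧ ¬crit): greatest fixpoint, start Z0 = {2}, keep only states in Sat with every successor in Z. Already a fixed point.
Sat(AG (¬ack ∧ ¬crit)) = {2}
Sat(EX (AG (¬ack ∧ ¬crit))) = {s : some successor in {2}} = {2, 4}
2 ∈ Sat(EX (AG (¬ack ∧ ¬crit))) = {2, 4}, so the formula holds at 2.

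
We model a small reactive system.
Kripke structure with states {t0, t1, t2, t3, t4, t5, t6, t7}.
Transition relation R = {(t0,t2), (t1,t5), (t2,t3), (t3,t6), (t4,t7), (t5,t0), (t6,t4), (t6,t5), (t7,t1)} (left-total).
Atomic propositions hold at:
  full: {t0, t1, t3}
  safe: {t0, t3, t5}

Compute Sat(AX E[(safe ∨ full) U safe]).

{t1, t2, t5, t7}

Sat(safe ∨ full) = {t0, t1, t3, t5}
E[(safe ∨ full) U safe]: least fixpoint, start Z0 = Sat(safe) = {t0, t3, t5}, add states in Sat(safe ∨ full) with some successor in Z. Z1 = {t0, t1, t3, t5}; fixed.
Sat(E[(safe ∨ full) U safe]) = {t0, t1, t3, t5}
Sat(AX E[(safe ∨ full) U safe]) = {s : every successor in {t0, t1, t3, t5}} = {t1, t2, t5, t7}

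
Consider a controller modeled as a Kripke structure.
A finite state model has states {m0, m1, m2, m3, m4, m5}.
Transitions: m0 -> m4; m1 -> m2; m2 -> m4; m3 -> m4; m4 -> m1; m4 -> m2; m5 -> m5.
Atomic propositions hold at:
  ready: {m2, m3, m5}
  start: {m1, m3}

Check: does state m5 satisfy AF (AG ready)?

AG ready: greatest fixpoint, start Z0 = {m2, m3, m5}, keep only states in Sat with every successor in Z. Z1 = {m5}; fixed.
Sat(AG ready) = {m5}
AF (AG ready): least fixpoint, start Z0 = {m5}, add states with every successor in Z. Already a fixed point.
Sat(AF (AG ready)) = {m5}
m5 ∈ Sat(AF (AG ready)) = {m5}, so the formula holds at m5.

Yes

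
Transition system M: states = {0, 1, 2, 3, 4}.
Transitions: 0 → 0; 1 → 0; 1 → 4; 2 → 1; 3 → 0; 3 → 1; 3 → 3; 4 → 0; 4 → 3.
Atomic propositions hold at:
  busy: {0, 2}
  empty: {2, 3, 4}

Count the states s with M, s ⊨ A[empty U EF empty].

4

EF empty: least fixpoint, start Z0 = {2, 3, 4}, add states with some successor in Z. Z1 = {1, 2, 3, 4}; fixed.
Sat(EF empty) = {1, 2, 3, 4}
A[empty U EF empty]: least fixpoint, start Z0 = Sat(EF empty) = {1, 2, 3, 4}, add states in Sat(empty) with every successor in Z. Already a fixed point.
Sat(A[empty U EF empty]) = {1, 2, 3, 4}
|Sat(A[empty U EF empty])| = |{1, 2, 3, 4}| = 4.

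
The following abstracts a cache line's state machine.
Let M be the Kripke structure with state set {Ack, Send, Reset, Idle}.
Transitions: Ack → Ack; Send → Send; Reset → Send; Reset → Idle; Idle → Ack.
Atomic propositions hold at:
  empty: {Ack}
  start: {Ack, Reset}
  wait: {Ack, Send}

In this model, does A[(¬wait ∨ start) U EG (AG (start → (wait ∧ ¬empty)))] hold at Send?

Yes

Sat(¬wait) = {Reset, Idle}
Sat(¬wait ∨ start) = {Ack, Reset, Idle}
Sat(¬empty) = {Send, Reset, Idle}
Sat(wait ∧ ¬empty) = {Send}
Sat(start → (wait ∧ ¬empty)) = {Send, Idle}
AG (start → (wait ∧ ¬empty)): greatest fixpoint, start Z0 = {Send, Idle}, keep only states in Sat with every successor in Z. Z1 = {Send}; fixed.
Sat(AG (start → (wait ∧ ¬empty))) = {Send}
EG (AG (start → (wait ∧ ¬empty))): greatest fixpoint, start Z0 = {Send}, keep only states in Sat with some successor in Z. Already a fixed point.
Sat(EG (AG (start → (wait ∧ ¬empty)))) = {Send}
A[(¬wait ∨ start) U EG (AG (start → (wait ∧ ¬empty)))]: least fixpoint, start Z0 = Sat(EG (AG (start → (wait ∧ ¬empty)))) = {Send}, add states in Sat(¬wait ∨ start) with every successor in Z. Already a fixed point.
Sat(A[(¬wait ∨ start) U EG (AG (start → (wait ∧ ¬empty)))]) = {Send}
Send ∈ Sat(A[(¬wait ∨ start) U EG (AG (start → (wait ∧ ¬empty)))]) = {Send}, so the formula holds at Send.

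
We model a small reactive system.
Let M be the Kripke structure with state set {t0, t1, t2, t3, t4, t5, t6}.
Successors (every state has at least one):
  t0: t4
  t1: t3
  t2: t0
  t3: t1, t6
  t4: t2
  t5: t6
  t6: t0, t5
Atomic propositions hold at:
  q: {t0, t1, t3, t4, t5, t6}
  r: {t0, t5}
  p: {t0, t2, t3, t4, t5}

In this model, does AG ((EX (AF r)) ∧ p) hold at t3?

No

AF r: least fixpoint, start Z0 = {t0, t5}, add states with every successor in Z. Z1 = {t0, t2, t5, t6}; Z2 = {t0, t2, t4, t5, t6}; fixed.
Sat(AF r) = {t0, t2, t4, t5, t6}
Sat(EX (AF r)) = {s : some successor in {t0, t2, t4, t5, t6}} = {t0, t2, t3, t4, t5, t6}
Sat((EX (AF r)) ∧ p) = {t0, t2, t3, t4, t5}
AG ((EX (AF r)) ∧ p): greatest fixpoint, start Z0 = {t0, t2, t3, t4, t5}, keep only states in Sat with every successor in Z. Z1 = {t0, t2, t4}; fixed.
Sat(AG ((EX (AF r)) ∧ p)) = {t0, t2, t4}
t3 ∉ Sat(AG ((EX (AF r)) ∧ p)) = {t0, t2, t4}, so the formula does not hold at t3.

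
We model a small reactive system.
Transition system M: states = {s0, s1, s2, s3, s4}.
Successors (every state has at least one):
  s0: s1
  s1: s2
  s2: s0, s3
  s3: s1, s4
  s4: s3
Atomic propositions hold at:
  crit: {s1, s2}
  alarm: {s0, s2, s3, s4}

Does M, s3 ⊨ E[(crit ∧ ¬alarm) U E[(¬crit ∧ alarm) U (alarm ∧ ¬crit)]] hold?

Yes

Sat(¬alarm) = {s1}
Sat(crit ∧ ¬alarm) = {s1}
Sat(¬crit) = {s0, s3, s4}
Sat(¬crit ∧ alarm) = {s0, s3, s4}
Sat(alarm ∧ ¬crit) = {s0, s3, s4}
E[(¬crit ∧ alarm) U (alarm ∧ ¬crit)]: least fixpoint, start Z0 = Sat((alarm ∧ ¬crit)) = {s0, s3, s4}, add states in Sat(¬crit ∧ alarm) with some successor in Z. Already a fixed point.
Sat(E[(¬crit ∧ alarm) U (alarm ∧ ¬crit)]) = {s0, s3, s4}
E[(crit ∧ ¬alarm) U E[(¬crit ∧ alarm) U (alarm ∧ ¬crit)]]: least fixpoint, start Z0 = Sat(E[(¬crit ∧ alarm) U (alarm ∧ ¬crit)]) = {s0, s3, s4}, add states in Sat(crit ∧ ¬alarm) with some successor in Z. Already a fixed point.
Sat(E[(crit ∧ ¬alarm) U E[(¬crit ∧ alarm) U (alarm ∧ ¬crit)]]) = {s0, s3, s4}
s3 ∈ Sat(E[(crit ∧ ¬alarm) U E[(¬crit ∧ alarm) U (alarm ∧ ¬crit)]]) = {s0, s3, s4}, so the formula holds at s3.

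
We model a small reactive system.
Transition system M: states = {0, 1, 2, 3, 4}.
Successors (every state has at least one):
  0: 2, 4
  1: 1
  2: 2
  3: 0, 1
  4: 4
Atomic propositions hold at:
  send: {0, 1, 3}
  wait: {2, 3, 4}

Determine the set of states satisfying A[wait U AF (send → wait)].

{0, 2, 3, 4}

Sat(send → wait) = {2, 3, 4}
AF (send → wait): least fixpoint, start Z0 = {2, 3, 4}, add states with every successor in Z. Z1 = {0, 2, 3, 4}; fixed.
Sat(AF (send → wait)) = {0, 2, 3, 4}
A[wait U AF (send → wait)]: least fixpoint, start Z0 = Sat(AF (send → wait)) = {0, 2, 3, 4}, add states in Sat(wait) with every successor in Z. Already a fixed point.
Sat(A[wait U AF (send → wait)]) = {0, 2, 3, 4}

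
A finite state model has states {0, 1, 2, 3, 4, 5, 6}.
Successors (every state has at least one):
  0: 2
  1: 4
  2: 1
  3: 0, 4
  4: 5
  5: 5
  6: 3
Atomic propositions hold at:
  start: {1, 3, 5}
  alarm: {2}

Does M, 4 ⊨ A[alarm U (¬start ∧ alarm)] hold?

Sat(¬start) = {0, 2, 4, 6}
Sat(¬start ∧ alarm) = {2}
A[alarm U (¬start ∧ alarm)]: least fixpoint, start Z0 = Sat((¬start ∧ alarm)) = {2}, add states in Sat(alarm) with every successor in Z. Already a fixed point.
Sat(A[alarm U (¬start ∧ alarm)]) = {2}
4 ∉ Sat(A[alarm U (¬start ∧ alarm)]) = {2}, so the formula does not hold at 4.

No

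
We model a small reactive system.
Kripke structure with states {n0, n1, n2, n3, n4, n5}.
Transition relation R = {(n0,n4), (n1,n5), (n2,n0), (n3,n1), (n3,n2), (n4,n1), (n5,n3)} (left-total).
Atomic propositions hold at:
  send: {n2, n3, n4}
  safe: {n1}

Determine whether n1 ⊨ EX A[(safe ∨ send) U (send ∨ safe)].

Sat(safe ∨ send) = {n1, n2, n3, n4}
Sat(send ∨ safe) = {n1, n2, n3, n4}
A[(safe ∨ send) U (send ∨ safe)]: least fixpoint, start Z0 = Sat((send ∨ safe)) = {n1, n2, n3, n4}, add states in Sat(safe ∨ send) with every successor in Z. Already a fixed point.
Sat(A[(safe ∨ send) U (send ∨ safe)]) = {n1, n2, n3, n4}
Sat(EX A[(safe ∨ send) U (send ∨ safe)]) = {s : some successor in {n1, n2, n3, n4}} = {n0, n3, n4, n5}
n1 ∉ Sat(EX A[(safe ∨ send) U (send ∨ safe)]) = {n0, n3, n4, n5}, so the formula does not hold at n1.

No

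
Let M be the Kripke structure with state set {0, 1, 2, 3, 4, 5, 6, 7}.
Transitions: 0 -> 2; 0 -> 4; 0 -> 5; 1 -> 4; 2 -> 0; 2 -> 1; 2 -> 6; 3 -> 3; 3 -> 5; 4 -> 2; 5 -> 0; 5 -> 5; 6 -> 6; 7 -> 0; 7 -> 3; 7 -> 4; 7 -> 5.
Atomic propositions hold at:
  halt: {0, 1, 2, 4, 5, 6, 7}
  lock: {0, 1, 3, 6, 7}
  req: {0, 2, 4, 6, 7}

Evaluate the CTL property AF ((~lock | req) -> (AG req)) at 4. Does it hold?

No

Sat(~lock) = {2, 4, 5}
Sat(~lock | req) = {0, 2, 4, 5, 6, 7}
AG req: greatest fixpoint, start Z0 = {0, 2, 4, 6, 7}, keep only states in Sat with every successor in Z. Z1 = {4, 6}; Z2 = {6}; fixed.
Sat(AG req) = {6}
Sat((~lock | req) -> (AG req)) = {1, 3, 6}
AF ((~lock | req) -> (AG req)): least fixpoint, start Z0 = {1, 3, 6}, add states with every successor in Z. Already a fixed point.
Sat(AF ((~lock | req) -> (AG req))) = {1, 3, 6}
4 ∉ Sat(AF ((~lock | req) -> (AG req))) = {1, 3, 6}, so the formula does not hold at 4.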